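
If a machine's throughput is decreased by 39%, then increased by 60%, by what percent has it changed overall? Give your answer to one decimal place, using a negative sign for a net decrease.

A 39% decrease multiplies by 0.61.
Then a 60% increase: 0.61 × 1.6 = 0.976.
Overall factor 0.976, i.e. -2.4%.

-2.4%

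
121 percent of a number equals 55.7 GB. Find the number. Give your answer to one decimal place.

46.0 GB

55.7 GB ÷ 1.21 ≈ 46.0 GB.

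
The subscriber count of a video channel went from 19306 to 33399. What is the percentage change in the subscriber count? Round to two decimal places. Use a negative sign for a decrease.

73.00%

Change: 33399 − 19306 = 14093.
Relative to the original: 14093 ÷ 19306 ≈ 73.00%.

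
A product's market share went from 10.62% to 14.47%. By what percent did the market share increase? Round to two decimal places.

36.25%

The change is 14.47 − 10.62 = 3.85 percentage points.
Relative to the original 10.62%, that is 3.85 ÷ 10.62 ≈ 36.25%.
So the market share rose by 36.25%.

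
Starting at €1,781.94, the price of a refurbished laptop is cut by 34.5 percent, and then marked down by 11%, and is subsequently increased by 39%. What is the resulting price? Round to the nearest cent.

€1,443.91

Each change multiplies by a factor: 0.655 × 0.89 × 1.39 = 0.8103005.
€1,781.94 × 0.8103005 = €1443.90687297 ≈ €1,443.91.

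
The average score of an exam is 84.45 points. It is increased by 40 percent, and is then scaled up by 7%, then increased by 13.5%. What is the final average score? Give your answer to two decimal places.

After the 40% increase: 84.45 × 1.4 = 118.23.
Apply the 7% increase: 118.23 × 1.07 = 126.5061.
13.5% increase: 126.5061 × 1.135 = 143.5844235 ≈ 143.58.

143.58 points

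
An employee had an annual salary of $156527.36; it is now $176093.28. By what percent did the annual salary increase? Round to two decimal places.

12.50%

Change: $176093.28 − $156527.36 = $19565.92.
Relative to the original: $19565.92 ÷ $156527.36 = 12.50%.
So the annual salary increased by 12.50%.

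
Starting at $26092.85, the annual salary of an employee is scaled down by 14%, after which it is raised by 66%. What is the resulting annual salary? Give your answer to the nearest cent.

Apply the 14% decrease: $26092.85 × 0.86 = $22439.851.
After the 66% increase: $22439.851 × 1.66 = $37250.15266 ≈ $37250.15.

$37250.15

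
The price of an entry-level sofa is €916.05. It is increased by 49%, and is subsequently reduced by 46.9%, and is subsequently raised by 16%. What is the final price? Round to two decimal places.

€840.73

After the 49% increase: €916.05 × 1.49 = €1364.9145.
After the 46.9% decrease: €1364.9145 × 0.531 = €724.7695995.
After the 16% increase: €724.7695995 × 1.16 = €840.73273542 ≈ €840.73.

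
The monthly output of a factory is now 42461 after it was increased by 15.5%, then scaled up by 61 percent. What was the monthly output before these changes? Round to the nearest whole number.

Undoing the 61% increase: 42461 ÷ 1.61 ≈ 26373.291925.
Undoing the 15.5% increase: 26373.291925 ÷ 1.155 ≈ 22834.

22834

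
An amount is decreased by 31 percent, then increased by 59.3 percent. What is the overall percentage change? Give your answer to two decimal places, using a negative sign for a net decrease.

The combined multiplier is 0.69 × 1.593 = 1.09917.
That corresponds to an increase of 9.92%.

9.92%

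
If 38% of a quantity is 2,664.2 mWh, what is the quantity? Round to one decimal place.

2,664.2 mWh ÷ 0.38 ≈ 7,011.1 mWh.

7,011.1 mWh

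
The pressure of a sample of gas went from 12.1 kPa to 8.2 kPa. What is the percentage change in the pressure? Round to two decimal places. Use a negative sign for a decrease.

-32.23%

Change: 8.2 − 12.1 = -3.9.
Relative to the original: -3.9 ÷ 12.1 ≈ -32.23%.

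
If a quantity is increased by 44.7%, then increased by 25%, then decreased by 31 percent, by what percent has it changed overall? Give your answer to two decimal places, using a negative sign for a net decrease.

24.80%

The combined multiplier is 1.447 × 1.25 × 0.69 = 1.2480375.
That corresponds to an increase of 24.80%.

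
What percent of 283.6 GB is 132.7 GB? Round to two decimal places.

46.79%

132.7 GB ÷ 283.6 GB ≈ 46.79%.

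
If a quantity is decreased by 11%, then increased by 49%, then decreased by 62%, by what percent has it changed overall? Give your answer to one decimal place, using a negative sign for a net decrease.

An 11% decrease multiplies by 0.89.
Then a 49% increase: 0.89 × 1.49 = 1.3261.
Then a 62% decrease: 1.3261 × 0.38 = 0.503918.
Overall factor 0.503918, i.e. -49.6%.

-49.6%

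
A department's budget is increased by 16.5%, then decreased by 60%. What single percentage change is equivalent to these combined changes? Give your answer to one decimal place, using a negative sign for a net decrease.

-53.4%

The combined multiplier is 1.165 × 0.4 = 0.466.
That corresponds to a decrease of 53.4%.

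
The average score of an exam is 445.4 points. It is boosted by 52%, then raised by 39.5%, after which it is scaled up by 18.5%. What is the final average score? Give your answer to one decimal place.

Each change multiplies by a factor: 1.52 × 1.395 × 1.185 = 2.512674.
445.4 × 2.512674 = 1119.1449996 ≈ 1119.1.

1119.1 points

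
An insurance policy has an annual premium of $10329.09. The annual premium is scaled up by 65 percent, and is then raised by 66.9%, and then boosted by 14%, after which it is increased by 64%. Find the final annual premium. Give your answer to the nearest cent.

$53180.33

After the 65% increase: $10329.09 × 1.65 = $17042.9985.
Apply the 66.9% increase: $17042.9985 × 1.669 = $28444.7644965.
Apply the 14% increase: $28444.7644965 × 1.14 = $32427.03152601.
Apply the 64% increase: $32427.03152601 × 1.64 = $53180.3317026564 ≈ $53180.33.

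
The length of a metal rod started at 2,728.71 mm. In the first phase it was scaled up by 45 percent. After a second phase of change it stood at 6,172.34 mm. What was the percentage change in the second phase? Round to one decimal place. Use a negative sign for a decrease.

After the first phase: 2,728.71 × 1.45 = 3956.6295.
Second-phase multiplier: 6,172.34 ÷ 3956.6295 ≈ 1.56.
That is a change of 56.0%.

56.0%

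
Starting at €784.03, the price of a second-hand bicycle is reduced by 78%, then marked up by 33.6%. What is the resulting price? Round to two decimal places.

€230.44

78% decrease: €784.03 × 0.22 = €172.4866.
After the 33.6% increase: €172.4866 × 1.336 = €230.4420976 ≈ €230.44.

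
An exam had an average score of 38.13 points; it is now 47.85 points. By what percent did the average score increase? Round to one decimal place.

Change: 47.85 − 38.13 = 9.72.
Relative to the original: 9.72 ÷ 38.13 ≈ 25.5%.
So the average score increased by 25.5%.

25.5%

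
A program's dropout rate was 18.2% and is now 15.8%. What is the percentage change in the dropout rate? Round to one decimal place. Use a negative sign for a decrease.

The change is 15.8 − 18.2 = -2.4 percentage points.
Relative to the original 18.2%, that is -2.4 ÷ 18.2 ≈ -13.2%.

-13.2%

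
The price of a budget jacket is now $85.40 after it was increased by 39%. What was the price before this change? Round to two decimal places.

The overall multiplier applied was 1.39.
So the original price was $85.40 ÷ 1.39 ≈ $61.44.

$61.44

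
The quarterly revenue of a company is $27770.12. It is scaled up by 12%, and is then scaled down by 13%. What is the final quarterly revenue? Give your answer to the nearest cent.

$27059.20

Each change multiplies by a factor: 1.12 × 0.87 = 0.9744.
$27770.12 × 0.9744 = $27059.204928 ≈ $27059.20.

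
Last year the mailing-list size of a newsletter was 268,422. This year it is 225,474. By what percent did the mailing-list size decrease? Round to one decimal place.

16.0%

Change: 225,474 − 268,422 = -42,948.
Relative to the original: -42,948 ÷ 268,422 ≈ -16.0%.
So the mailing-list size decreased by 16.0%.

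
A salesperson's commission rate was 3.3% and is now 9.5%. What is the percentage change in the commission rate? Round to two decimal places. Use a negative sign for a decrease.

The change is 9.5 − 3.3 = 6.2 percentage points.
Relative to the original 3.3%, that is 6.2 ÷ 3.3 ≈ 187.88%.

187.88%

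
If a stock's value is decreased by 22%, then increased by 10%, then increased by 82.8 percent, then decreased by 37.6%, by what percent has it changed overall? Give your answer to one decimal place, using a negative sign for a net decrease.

The combined multiplier is 0.78 × 1.1 × 1.828 × 0.624 = 0.978696576.
That corresponds to a decrease of 2.1%.

-2.1%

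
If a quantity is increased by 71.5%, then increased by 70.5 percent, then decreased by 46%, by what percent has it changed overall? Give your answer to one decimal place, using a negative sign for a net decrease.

The combined multiplier is 1.715 × 1.705 × 0.54 = 1.5790005.
That corresponds to an increase of 57.9%.

57.9%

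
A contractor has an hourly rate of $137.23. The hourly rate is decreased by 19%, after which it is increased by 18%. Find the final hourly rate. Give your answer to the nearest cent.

$131.16

After the 19% decrease: $137.23 × 0.81 = $111.1563.
Apply the 18% increase: $111.1563 × 1.18 = $131.164434 ≈ $131.16.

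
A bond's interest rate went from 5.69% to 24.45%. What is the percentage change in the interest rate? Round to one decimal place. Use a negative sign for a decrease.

The change is 24.45 − 5.69 = 18.76 percentage points.
Relative to the original 5.69%, that is 18.76 ÷ 5.69 ≈ 329.7%.

329.7%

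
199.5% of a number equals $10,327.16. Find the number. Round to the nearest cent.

$5,176.52

$10,327.16 ÷ 1.995 ≈ $5,176.52.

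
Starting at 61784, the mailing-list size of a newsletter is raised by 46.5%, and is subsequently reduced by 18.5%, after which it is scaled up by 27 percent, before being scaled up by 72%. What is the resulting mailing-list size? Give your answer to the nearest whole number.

161140

After the 46.5% increase: 61784 × 1.465 = 90513.56.
18.5% decrease: 90513.56 × 0.815 = 73768.5514.
27% increase: 73768.5514 × 1.27 = 93686.060278.
72% increase: 93686.060278 × 1.72 = 161140.02367816 ≈ 161140.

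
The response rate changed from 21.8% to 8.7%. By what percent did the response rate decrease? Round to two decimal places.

The change is 8.7 − 21.8 = -13.1 percentage points.
Relative to the original 21.8%, that is -13.1 ÷ 21.8 ≈ -60.09%.
So the response rate fell by 60.09%.

60.09%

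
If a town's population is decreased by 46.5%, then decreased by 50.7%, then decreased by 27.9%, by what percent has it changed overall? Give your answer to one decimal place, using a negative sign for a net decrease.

A 46.5% decrease multiplies by 0.535.
Then a 50.7% decrease: 0.535 × 0.493 = 0.263755.
Then a 27.9% decrease: 0.263755 × 0.721 = 0.190167355.
Overall factor 0.190167355, i.e. -81.0%.

-81.0%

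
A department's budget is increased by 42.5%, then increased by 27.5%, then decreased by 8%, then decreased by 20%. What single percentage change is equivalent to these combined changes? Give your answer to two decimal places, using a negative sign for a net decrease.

33.72%

A 42.5% increase multiplies by 1.425.
Then a 27.5% increase: 1.425 × 1.275 = 1.816875.
Then an 8% decrease: 1.816875 × 0.92 = 1.671525.
Then a 20% decrease: 1.671525 × 0.8 = 1.33722.
Overall factor 1.33722, i.e. 33.72%.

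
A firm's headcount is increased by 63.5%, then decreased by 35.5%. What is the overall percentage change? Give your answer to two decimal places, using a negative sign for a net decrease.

A 63.5% increase multiplies by 1.635.
Then a 35.5% decrease: 1.635 × 0.645 = 1.054575.
Overall factor 1.054575, i.e. 5.46%.

5.46%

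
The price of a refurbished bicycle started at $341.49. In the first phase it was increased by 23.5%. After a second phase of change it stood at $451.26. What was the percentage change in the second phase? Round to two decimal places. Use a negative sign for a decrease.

7.00%

After the first phase: $341.49 × 1.235 = $421.74015.
Second-phase multiplier: $451.26 ÷ $421.74015 ≈ 1.069995.
That is a change of 7.00%.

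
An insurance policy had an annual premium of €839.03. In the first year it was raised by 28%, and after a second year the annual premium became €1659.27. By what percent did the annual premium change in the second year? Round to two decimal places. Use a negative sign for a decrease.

54.50%

After the first year: €839.03 × 1.28 = €1073.9584.
Second-year multiplier: €1659.27 ÷ €1073.9584 ≈ 1.545004.
That is a change of 54.50%.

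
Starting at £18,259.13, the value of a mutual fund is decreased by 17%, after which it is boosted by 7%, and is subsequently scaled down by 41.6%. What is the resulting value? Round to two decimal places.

Each change multiplies by a factor: 0.83 × 1.07 × 0.584 = 0.5186504.
£18,259.13 × 0.5186504 = £9470.105078152 ≈ £9,470.11.

£9,470.11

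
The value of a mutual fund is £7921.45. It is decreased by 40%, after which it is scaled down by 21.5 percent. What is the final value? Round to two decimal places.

Each change multiplies by a factor: 0.6 × 0.785 = 0.471.
£7921.45 × 0.471 = £3731.00295 ≈ £3731.00.

£3731.00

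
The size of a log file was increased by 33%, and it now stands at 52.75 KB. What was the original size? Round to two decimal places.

The overall multiplier applied was 1.33.
So the original size was 52.75 ÷ 1.33 ≈ 39.66 KB.

39.66 KB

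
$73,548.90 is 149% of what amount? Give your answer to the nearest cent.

$49,361.68

$73,548.90 ÷ 1.49 ≈ $49,361.68.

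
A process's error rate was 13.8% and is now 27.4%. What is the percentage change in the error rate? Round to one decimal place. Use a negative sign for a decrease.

The change is 27.4 − 13.8 = 13.6 percentage points.
Relative to the original 13.8%, that is 13.6 ÷ 13.8 ≈ 98.6%.

98.6%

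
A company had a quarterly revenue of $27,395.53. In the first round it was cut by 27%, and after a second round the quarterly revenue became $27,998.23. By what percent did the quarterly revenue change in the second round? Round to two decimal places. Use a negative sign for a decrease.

40.00%

After the first round: $27,395.53 × 0.73 = $19998.7369.
Second-round multiplier: $27,998.23 ÷ $19998.7369 ≈ 1.4.
That is a change of 40.00%.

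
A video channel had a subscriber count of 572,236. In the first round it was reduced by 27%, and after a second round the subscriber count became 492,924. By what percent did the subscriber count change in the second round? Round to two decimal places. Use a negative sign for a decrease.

18.00%

After the first round: 572,236 × 0.73 = 417732.28.
Second-round multiplier: 492,924 ÷ 417732.28 ≈ 1.18.
That is a change of 18.00%.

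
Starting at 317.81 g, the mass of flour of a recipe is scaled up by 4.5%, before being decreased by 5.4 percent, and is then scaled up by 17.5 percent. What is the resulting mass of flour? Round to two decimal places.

Apply the 4.5% increase: 317.81 × 1.045 = 332.11145.
5.4% decrease: 332.11145 × 0.946 = 314.1774317.
Apply the 17.5% increase: 314.1774317 × 1.175 = 369.1584822475 ≈ 369.16.

369.16 g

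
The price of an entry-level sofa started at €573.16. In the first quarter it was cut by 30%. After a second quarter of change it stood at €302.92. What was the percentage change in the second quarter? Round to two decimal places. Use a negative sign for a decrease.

After the first quarter: €573.16 × 0.7 = €401.212.
Second-quarter multiplier: €302.92 ÷ €401.212 ≈ 0.755012.
That is a change of -24.50%.

-24.50%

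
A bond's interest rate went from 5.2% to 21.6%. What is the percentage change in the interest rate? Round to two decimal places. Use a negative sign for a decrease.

315.38%

The change is 21.6 − 5.2 = 16.4 percentage points.
Relative to the original 5.2%, that is 16.4 ÷ 5.2 ≈ 315.38%.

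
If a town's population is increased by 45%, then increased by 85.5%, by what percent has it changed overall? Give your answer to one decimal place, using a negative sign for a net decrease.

169.0%

The combined multiplier is 1.45 × 1.855 = 2.68975.
That corresponds to an increase of 169.0%.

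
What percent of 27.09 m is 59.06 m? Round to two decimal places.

59.06 m ÷ 27.09 m ≈ 218.01%.

218.01%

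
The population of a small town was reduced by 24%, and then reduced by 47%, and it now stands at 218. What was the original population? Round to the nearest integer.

The overall multiplier applied was 0.76 × 0.53 = 0.4028.
So the original population was 218 ÷ 0.4028 ≈ 541.

541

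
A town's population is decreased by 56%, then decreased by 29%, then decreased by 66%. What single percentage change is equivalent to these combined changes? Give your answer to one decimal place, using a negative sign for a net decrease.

-89.4%

The combined multiplier is 0.44 × 0.71 × 0.34 = 0.106216.
That corresponds to a decrease of 89.4%.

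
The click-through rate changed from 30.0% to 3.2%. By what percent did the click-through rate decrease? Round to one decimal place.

The change is 3.2 − 30.0 = -26.8 percentage points.
Relative to the original 30.0%, that is -26.8 ÷ 30.0 ≈ -89.3%.
So the click-through rate fell by 89.3%.

89.3%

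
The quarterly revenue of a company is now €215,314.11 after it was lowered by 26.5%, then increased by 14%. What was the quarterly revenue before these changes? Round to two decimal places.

Undoing the 14% increase: €215,314.11 ÷ 1.14 ≈ €188872.026316.
Undoing the 26.5% decrease: €188872.026316 ÷ 0.735 ≈ €256,968.74.

€256,968.74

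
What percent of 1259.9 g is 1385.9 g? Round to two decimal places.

1385.9 g ÷ 1259.9 g ≈ 110.00%.

110.00%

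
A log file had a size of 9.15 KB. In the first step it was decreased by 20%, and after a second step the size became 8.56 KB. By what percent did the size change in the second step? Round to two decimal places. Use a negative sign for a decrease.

After the first step: 9.15 × 0.8 = 7.32.
Second-step multiplier: 8.56 ÷ 7.32 ≈ 1.169399.
That is a change of 16.94%.

16.94%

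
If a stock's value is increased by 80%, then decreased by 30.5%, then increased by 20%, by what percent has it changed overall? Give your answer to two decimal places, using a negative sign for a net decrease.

50.12%

The combined multiplier is 1.8 × 0.695 × 1.2 = 1.5012.
That corresponds to an increase of 50.12%.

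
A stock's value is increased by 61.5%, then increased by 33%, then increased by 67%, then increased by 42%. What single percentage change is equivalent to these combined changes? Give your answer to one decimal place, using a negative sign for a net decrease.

The combined multiplier is 1.615 × 1.33 × 1.67 × 1.42 = 5.09364863.
That corresponds to an increase of 409.4%.

409.4%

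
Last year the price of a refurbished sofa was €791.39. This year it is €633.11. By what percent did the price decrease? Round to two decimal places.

Change: €633.11 − €791.39 = -€158.28.
Relative to the original: -€158.28 ÷ €791.39 ≈ -20.00%.
So the price decreased by 20.00%.

20.00%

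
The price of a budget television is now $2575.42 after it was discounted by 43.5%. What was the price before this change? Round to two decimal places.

$4558.27

The overall multiplier applied was 0.565.
So the original price was $2575.42 ÷ 0.565 ≈ $4558.27.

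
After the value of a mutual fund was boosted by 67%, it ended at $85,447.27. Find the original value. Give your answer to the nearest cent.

$51,166.03

The overall multiplier applied was 1.67.
So the original value was $85,447.27 ÷ 1.67 ≈ $51,166.03.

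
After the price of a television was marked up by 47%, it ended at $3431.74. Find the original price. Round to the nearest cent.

$2334.52

The overall multiplier applied was 1.47.
So the original price was $3431.74 ÷ 1.47 ≈ $2334.52.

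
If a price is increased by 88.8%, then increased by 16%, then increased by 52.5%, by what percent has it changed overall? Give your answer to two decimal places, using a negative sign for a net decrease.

An 88.8% increase multiplies by 1.888.
Then a 16% increase: 1.888 × 1.16 = 2.19008.
Then a 52.5% increase: 2.19008 × 1.525 = 3.339872.
Overall factor 3.339872, i.e. 233.99%.

233.99%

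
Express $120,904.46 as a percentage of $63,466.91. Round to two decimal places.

$120,904.46 ÷ $63,466.91 ≈ 190.50%.

190.50%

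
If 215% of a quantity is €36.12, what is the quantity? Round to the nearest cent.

€16.80

€36.12 ÷ 2.15 = €16.80.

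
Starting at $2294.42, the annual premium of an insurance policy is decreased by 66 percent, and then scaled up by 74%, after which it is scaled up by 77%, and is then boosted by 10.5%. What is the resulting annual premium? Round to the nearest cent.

$2654.83

66% decrease: $2294.42 × 0.34 = $780.1028.
74% increase: $780.1028 × 1.74 = $1357.378872.
77% increase: $1357.378872 × 1.77 = $2402.56060344.
After the 10.5% increase: $2402.56060344 × 1.105 = $2654.8294668012 ≈ $2654.83.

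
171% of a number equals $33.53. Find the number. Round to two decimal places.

$19.61

$33.53 ÷ 1.71 ≈ $19.61.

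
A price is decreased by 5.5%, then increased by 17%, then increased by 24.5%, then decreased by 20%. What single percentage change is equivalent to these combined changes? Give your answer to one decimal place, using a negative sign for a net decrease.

The combined multiplier is 0.945 × 1.17 × 1.245 × 0.8 = 1.1012274.
That corresponds to an increase of 10.1%.

10.1%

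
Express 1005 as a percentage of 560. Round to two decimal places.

179.46%

1005 ÷ 560 ≈ 179.46%.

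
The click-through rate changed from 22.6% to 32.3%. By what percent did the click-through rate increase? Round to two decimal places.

The change is 32.3 − 22.6 = 9.7 percentage points.
Relative to the original 22.6%, that is 9.7 ÷ 22.6 ≈ 42.92%.
So the click-through rate rose by 42.92%.

42.92%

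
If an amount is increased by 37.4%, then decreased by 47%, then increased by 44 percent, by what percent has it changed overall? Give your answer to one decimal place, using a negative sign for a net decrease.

4.9%

A 37.4% increase multiplies by 1.374.
Then a 47% decrease: 1.374 × 0.53 = 0.72822.
Then a 44% increase: 0.72822 × 1.44 = 1.0486368.
Overall factor 1.0486368, i.e. 4.9%.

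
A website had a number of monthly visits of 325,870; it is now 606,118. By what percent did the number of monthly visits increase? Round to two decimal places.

Change: 606,118 − 325,870 = 280,248.
Relative to the original: 280,248 ÷ 325,870 ≈ 86.00%.
So the number of monthly visits increased by 86.00%.

86.00%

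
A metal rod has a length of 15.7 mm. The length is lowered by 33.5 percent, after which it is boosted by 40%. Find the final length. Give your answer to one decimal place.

14.6 mm

33.5% decrease: 15.7 × 0.665 = 10.4405.
40% increase: 10.4405 × 1.4 = 14.6167 ≈ 14.6.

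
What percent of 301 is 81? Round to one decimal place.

81 ÷ 301 ≈ 26.9%.

26.9%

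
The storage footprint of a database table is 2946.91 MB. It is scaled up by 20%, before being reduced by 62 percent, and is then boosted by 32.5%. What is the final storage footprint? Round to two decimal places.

Apply the 20% increase: 2946.91 × 1.2 = 3536.292.
62% decrease: 3536.292 × 0.38 = 1343.79096.
32.5% increase: 1343.79096 × 1.325 = 1780.523022 ≈ 1780.52.

1780.52 MB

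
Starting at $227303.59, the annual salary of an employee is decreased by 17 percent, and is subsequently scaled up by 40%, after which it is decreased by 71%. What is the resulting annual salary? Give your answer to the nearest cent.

$76596.76

Each change multiplies by a factor: 0.83 × 1.4 × 0.29 = 0.33698.
$227303.59 × 0.33698 = $76596.7637582 ≈ $76596.76.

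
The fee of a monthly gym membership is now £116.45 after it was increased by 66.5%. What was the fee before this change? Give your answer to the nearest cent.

The overall multiplier applied was 1.665.
So the original fee was £116.45 ÷ 1.665 ≈ £69.94.

£69.94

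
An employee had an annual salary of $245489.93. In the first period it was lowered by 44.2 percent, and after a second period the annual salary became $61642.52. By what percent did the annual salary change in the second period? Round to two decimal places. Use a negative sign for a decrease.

After the first period: $245489.93 × 0.558 = $136983.38094.
Second-period multiplier: $61642.52 ÷ $136983.38094 ≈ 0.45.
That is a change of -55.00%.

-55.00%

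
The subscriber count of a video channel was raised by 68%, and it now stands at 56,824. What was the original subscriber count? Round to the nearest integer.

The overall multiplier applied was 1.68.
So the original subscriber count was 56,824 ÷ 1.68 ≈ 33,824.

33,824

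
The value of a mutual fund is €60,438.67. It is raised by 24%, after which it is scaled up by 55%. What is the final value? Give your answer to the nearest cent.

€116,163.12

24% increase: €60,438.67 × 1.24 = €74943.9508.
55% increase: €74943.9508 × 1.55 = €116163.12374 ≈ €116,163.12.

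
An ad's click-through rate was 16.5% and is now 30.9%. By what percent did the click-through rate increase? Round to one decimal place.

The change is 30.9 − 16.5 = 14.4 percentage points.
Relative to the original 16.5%, that is 14.4 ÷ 16.5 ≈ 87.3%.
So the click-through rate rose by 87.3%.

87.3%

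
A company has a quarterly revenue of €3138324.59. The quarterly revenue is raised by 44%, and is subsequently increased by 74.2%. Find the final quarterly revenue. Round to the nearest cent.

44% increase: €3138324.59 × 1.44 = €4519187.4096.
74.2% increase: €4519187.4096 × 1.742 = €7872424.4675232 ≈ €7872424.47.

€7872424.47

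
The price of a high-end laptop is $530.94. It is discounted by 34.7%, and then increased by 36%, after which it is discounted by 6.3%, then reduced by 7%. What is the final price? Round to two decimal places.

$410.88

34.7% decrease: $530.94 × 0.653 = $346.70382.
After the 36% increase: $346.70382 × 1.36 = $471.5171952.
Apply the 6.3% decrease: $471.5171952 × 0.937 = $441.8116119024.
7% decrease: $441.8116119024 × 0.93 = $410.884799069232 ≈ $410.88.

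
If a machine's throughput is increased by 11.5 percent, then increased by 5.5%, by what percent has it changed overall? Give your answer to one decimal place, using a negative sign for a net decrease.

An 11.5% increase multiplies by 1.115.
Then a 5.5% increase: 1.115 × 1.055 = 1.176325.
Overall factor 1.176325, i.e. 17.6%.

17.6%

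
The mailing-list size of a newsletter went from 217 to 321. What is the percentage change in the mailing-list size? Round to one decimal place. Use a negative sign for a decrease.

47.9%

Change: 321 − 217 = 104.
Relative to the original: 104 ÷ 217 ≈ 47.9%.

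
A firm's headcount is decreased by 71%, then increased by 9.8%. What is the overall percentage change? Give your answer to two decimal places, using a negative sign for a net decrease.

The combined multiplier is 0.29 × 1.098 = 0.31842.
That corresponds to a decrease of 68.16%.

-68.16%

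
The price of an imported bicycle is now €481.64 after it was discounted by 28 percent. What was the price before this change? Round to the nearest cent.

The overall multiplier applied was 0.72.
So the original price was €481.64 ÷ 0.72 ≈ €668.94.

€668.94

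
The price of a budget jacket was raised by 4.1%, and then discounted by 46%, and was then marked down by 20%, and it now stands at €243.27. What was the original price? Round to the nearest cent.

€540.95

The overall multiplier applied was 1.041 × 0.54 × 0.8 = 0.449712.
So the original price was €243.27 ÷ 0.449712 ≈ €540.95.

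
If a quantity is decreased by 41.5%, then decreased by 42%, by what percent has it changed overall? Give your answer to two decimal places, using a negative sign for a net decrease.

-66.07%

A 41.5% decrease multiplies by 0.585.
Then a 42% decrease: 0.585 × 0.58 = 0.3393.
Overall factor 0.3393, i.e. -66.07%.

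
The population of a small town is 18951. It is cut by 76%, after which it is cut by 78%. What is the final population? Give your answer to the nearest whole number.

Each change multiplies by a factor: 0.24 × 0.22 = 0.0528.
18951 × 0.0528 = 1000.6128 ≈ 1001.

1001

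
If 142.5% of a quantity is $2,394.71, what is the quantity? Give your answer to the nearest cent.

$2,394.71 ÷ 1.425 ≈ $1,680.50.

$1,680.50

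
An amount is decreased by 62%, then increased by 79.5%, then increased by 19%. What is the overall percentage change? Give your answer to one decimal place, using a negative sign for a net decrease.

-18.8%

The combined multiplier is 0.38 × 1.795 × 1.19 = 0.811699.
That corresponds to a decrease of 18.8%.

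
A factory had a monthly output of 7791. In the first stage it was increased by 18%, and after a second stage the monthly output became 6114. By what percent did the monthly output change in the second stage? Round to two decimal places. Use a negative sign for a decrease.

After the first stage: 7791 × 1.18 = 9193.38.
Second-stage multiplier: 6114 ÷ 9193.38 ≈ 0.665044.
That is a change of -33.50%.

-33.50%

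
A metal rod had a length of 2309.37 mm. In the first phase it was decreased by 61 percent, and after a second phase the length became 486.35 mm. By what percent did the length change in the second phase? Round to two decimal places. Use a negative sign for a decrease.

After the first phase: 2309.37 × 0.39 = 900.6543.
Second-phase multiplier: 486.35 ÷ 900.6543 ≈ 0.539996.
That is a change of -46.00%.

-46.00%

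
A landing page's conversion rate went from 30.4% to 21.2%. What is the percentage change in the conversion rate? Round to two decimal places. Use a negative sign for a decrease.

-30.26%

The change is 21.2 − 30.4 = -9.2 percentage points.
Relative to the original 30.4%, that is -9.2 ÷ 30.4 ≈ -30.26%.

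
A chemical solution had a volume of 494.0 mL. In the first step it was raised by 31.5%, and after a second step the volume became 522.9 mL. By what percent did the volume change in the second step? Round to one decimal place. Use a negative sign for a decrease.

After the first step: 494.0 × 1.315 = 649.61.
Second-step multiplier: 522.9 ÷ 649.61 ≈ 0.80494.
That is a change of -19.5%.

-19.5%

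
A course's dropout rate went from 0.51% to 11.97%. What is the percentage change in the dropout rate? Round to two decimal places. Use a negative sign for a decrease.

2247.06%

The change is 11.97 − 0.51 = 11.46 percentage points.
Relative to the original 0.51%, that is 11.46 ÷ 0.51 ≈ 2247.06%.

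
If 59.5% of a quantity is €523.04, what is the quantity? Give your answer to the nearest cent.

€879.06

€523.04 ÷ 0.595 ≈ €879.06.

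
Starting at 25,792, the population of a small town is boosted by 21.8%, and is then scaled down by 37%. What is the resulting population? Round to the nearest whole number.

19,791

Each change multiplies by a factor: 1.218 × 0.63 = 0.76734.
25,792 × 0.76734 = 19791.23328 ≈ 19,791.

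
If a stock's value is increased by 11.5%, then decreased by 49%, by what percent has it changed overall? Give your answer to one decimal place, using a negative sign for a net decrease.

-43.1%

An 11.5% increase multiplies by 1.115.
Then a 49% decrease: 1.115 × 0.51 = 0.56865.
Overall factor 0.56865, i.e. -43.1%.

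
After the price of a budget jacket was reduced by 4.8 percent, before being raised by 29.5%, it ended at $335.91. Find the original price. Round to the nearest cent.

$272.47

The overall multiplier applied was 0.952 × 1.295 = 1.23284.
So the original price was $335.91 ÷ 1.23284 ≈ $272.47.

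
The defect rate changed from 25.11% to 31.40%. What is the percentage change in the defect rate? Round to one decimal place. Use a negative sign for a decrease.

25.0%

The change is 31.40 − 25.11 = 6.29 percentage points.
Relative to the original 25.11%, that is 6.29 ÷ 25.11 ≈ 25.0%.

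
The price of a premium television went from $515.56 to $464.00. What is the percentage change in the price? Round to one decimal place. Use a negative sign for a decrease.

Change: $464.00 − $515.56 = -$51.56.
Relative to the original: -$51.56 ÷ $515.56 ≈ -10.0%.

-10.0%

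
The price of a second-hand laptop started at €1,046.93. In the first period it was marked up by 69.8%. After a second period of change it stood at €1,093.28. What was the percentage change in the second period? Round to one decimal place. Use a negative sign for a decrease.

-38.5%

After the first period: €1,046.93 × 1.698 = €1777.68714.
Second-period multiplier: €1,093.28 ÷ €1777.68714 ≈ 0.615.
That is a change of -38.5%.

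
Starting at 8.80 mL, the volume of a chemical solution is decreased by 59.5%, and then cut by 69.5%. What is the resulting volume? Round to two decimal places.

After the 59.5% decrease: 8.80 × 0.405 = 3.564.
After the 69.5% decrease: 3.564 × 0.305 = 1.08702 ≈ 1.09.

1.09 mL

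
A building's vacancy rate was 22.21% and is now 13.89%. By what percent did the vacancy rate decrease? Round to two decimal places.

37.46%

The change is 13.89 − 22.21 = -8.32 percentage points.
Relative to the original 22.21%, that is -8.32 ÷ 22.21 ≈ -37.46%.
So the vacancy rate fell by 37.46%.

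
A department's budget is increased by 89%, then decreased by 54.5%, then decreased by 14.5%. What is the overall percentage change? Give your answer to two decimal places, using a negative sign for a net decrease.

The combined multiplier is 1.89 × 0.455 × 0.855 = 0.73525725.
That corresponds to a decrease of 26.47%.

-26.47%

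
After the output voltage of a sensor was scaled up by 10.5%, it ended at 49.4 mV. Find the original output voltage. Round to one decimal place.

44.7 mV

The overall multiplier applied was 1.105.
So the original output voltage was 49.4 ÷ 1.105 ≈ 44.7 mV.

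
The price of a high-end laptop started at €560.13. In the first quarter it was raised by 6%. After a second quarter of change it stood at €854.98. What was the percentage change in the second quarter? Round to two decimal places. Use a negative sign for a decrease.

After the first quarter: €560.13 × 1.06 = €593.7378.
Second-quarter multiplier: €854.98 ÷ €593.7378 ≈ 1.439996.
That is a change of 44.00%.

44.00%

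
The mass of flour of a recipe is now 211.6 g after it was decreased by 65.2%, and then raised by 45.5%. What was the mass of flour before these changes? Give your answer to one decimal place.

Undoing the 45.5% increase: 211.6 ÷ 1.455 ≈ 145.429553.
Undoing the 65.2% decrease: 145.429553 ÷ 0.348 ≈ 417.9 g.

417.9 g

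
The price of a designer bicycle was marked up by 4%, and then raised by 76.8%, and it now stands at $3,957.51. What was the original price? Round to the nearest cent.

$2,152.32

Undoing the 76.8% increase: $3,957.51 ÷ 1.768 ≈ $2238.410633.
Undoing the 4% increase: $2238.410633 ÷ 1.04 ≈ $2,152.32.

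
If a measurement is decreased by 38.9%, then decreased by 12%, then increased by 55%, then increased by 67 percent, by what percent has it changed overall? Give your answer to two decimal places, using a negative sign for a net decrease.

The combined multiplier is 0.611 × 0.88 × 1.55 × 1.67 = 1.39178468.
That corresponds to an increase of 39.18%.

39.18%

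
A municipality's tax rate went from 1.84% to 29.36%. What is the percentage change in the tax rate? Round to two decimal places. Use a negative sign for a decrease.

1495.65%

The change is 29.36 − 1.84 = 27.52 percentage points.
Relative to the original 1.84%, that is 27.52 ÷ 1.84 ≈ 1495.65%.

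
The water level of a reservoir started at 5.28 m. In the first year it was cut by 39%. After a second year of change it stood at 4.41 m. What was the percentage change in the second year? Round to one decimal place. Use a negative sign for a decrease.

36.9%

After the first year: 5.28 × 0.61 = 3.2208.
Second-year multiplier: 4.41 ÷ 3.2208 ≈ 1.36923.
That is a change of 36.9%.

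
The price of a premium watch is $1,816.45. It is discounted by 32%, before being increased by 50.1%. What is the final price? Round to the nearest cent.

Each change multiplies by a factor: 0.68 × 1.501 = 1.02068.
$1,816.45 × 1.02068 = $1854.014186 ≈ $1,854.01.

$1,854.01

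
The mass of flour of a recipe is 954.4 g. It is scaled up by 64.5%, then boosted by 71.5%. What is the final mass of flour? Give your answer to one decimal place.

2692.5 g

After the 64.5% increase: 954.4 × 1.645 = 1569.988.
71.5% increase: 1569.988 × 1.715 = 2692.52942 ≈ 2692.5.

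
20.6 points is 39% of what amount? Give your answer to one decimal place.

20.6 points ÷ 0.39 ≈ 52.8 points.

52.8 points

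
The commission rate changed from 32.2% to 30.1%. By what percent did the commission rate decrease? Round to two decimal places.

The change is 30.1 − 32.2 = -2.1 percentage points.
Relative to the original 32.2%, that is -2.1 ÷ 32.2 ≈ -6.52%.
So the commission rate fell by 6.52%.

6.52%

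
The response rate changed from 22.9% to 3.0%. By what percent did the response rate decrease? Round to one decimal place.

The change is 3.0 − 22.9 = -19.9 percentage points.
Relative to the original 22.9%, that is -19.9 ÷ 22.9 ≈ -86.9%.
So the response rate fell by 86.9%.

86.9%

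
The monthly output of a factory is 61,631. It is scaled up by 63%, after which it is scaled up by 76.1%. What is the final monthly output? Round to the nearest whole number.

176,907

Each change multiplies by a factor: 1.63 × 1.761 = 2.87043.
61,631 × 2.87043 = 176907.47133 ≈ 176,907.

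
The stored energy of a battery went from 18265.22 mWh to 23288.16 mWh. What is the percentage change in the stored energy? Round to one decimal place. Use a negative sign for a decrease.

27.5%

Change: 23288.16 − 18265.22 = 5022.94.
Relative to the original: 5022.94 ÷ 18265.22 ≈ 27.5%.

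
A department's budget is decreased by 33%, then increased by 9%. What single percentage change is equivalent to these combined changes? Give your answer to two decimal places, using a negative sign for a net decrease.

-26.97%

A 33% decrease multiplies by 0.67.
Then a 9% increase: 0.67 × 1.09 = 0.7303.
Overall factor 0.7303, i.e. -26.97%.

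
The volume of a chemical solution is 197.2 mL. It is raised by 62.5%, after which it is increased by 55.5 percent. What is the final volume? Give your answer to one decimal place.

Each change multiplies by a factor: 1.625 × 1.555 = 2.526875.
197.2 × 2.526875 = 498.29975 ≈ 498.3.

498.3 mL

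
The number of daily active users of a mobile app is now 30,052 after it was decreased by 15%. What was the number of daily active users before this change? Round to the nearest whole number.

35,355

The overall multiplier applied was 0.85.
So the original number of daily active users was 30,052 ÷ 0.85 ≈ 35,355.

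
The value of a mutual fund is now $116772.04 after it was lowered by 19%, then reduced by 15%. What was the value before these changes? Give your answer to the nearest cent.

$169603.54

The overall multiplier applied was 0.81 × 0.85 = 0.6885.
So the original value was $116772.04 ÷ 0.6885 ≈ $169603.54.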